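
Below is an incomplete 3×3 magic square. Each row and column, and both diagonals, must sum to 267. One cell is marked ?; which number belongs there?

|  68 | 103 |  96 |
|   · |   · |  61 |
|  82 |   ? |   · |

75

From column 1, 267 − (68 + 82) gives (2,1) = 117.
Using column 3: 96 + 61 + ? → (3,3) = 267 − 157 = 110.
Using main diagonal: 68 + 110 + ? → (2,2) = 267 − 178 = 89.
Row 3 needs 267; the known cells sum to 192, so (3,2) = 75.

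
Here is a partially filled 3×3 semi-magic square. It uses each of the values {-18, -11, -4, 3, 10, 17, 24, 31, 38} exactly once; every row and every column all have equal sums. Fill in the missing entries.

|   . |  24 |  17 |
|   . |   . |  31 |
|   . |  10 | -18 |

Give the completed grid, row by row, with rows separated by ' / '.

The 9 entries sum to 90, so each line sums to 90/3 = 30.
The remaining cell in row 1 is (1,1) = 30 − 41 = -11.
Row 3: 10 + (-18) + ? = 30, so (3,1) = 38.
Column 1 must total 30; the given cells sum to 27, so (2,1) = 3.
Column 2 needs 30; the known cells sum to 34, so (2,2) = -4.

-11 24 17 / 3 -4 31 / 38 10 -18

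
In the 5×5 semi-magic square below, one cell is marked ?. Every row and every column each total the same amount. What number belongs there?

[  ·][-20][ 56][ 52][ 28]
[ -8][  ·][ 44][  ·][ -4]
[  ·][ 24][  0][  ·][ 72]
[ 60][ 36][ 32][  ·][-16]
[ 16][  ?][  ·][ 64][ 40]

Column 5 is complete and sums to 120; that is the magic constant.
Row 1 needs 120; the known cells sum to 116, so (1,1) = 4.
Row 4 must total 120; the given cells sum to 112, so (4,4) = 8.
From column 1, 120 − (4 + (-8) + 60 + 16) gives (3,1) = 48.
Using column 3: 56 + 44 + 0 + 32 + ? → (5,3) = 120 − 132 = -12.
Row 3: 48 + 24 + 0 + 72 + ? = 120, so (3,4) = -24.
The remaining cell in row 5 is (5,2) = 120 − 108 = 12.

12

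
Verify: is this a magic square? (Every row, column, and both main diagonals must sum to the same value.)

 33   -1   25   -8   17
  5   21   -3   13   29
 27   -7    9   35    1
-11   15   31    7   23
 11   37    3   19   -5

Row 1: 33 + (-1) + 25 + (-8) + 17 = 66.
Row 2: 5 + 21 + (-3) + 13 + 29 = 65.
Row 3: 27 + (-7) + 9 + 35 + 1 = 65.
Row 4: -11 + 15 + 31 + 7 + 23 = 65.
Row 5: 11 + 37 + 3 + 19 + (-5) = 65.
Column 1: 33 + 5 + 27 + (-11) + 11 = 65.
Column 2: -1 + 21 + (-7) + 15 + 37 = 65.
Column 3: 25 + (-3) + 9 + 31 + 3 = 65.
Column 4: -8 + 13 + 35 + 7 + 19 = 66.
Column 5: 17 + 29 + 1 + 23 + (-5) = 65.
Main diagonal: 33 + 21 + 9 + 7 + (-5) = 65.
Anti-diagonal: 17 + 13 + 9 + 15 + 11 = 65.

No — column 4 sums to 66 but column 3 sums to 65.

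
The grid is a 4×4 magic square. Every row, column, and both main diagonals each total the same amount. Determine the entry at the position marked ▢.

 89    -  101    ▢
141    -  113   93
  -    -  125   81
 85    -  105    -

137

Column 3 is complete and sums to 444; that is the magic constant.
From row 2, 444 − (141 + 113 + 93) gives (2,2) = 97.
The remaining cell in column 1 is (3,1) = 444 − 315 = 129.
Main diagonal needs 444; the known cells sum to 311, so (4,4) = 133.
Row 3: 129 + 125 + 81 + ? = 444, so (3,2) = 109.
Using row 4: 85 + 105 + 133 + ? → (4,2) = 444 − 323 = 121.
Column 2: 97 + 109 + 121 + ? = 444, so (1,2) = 117.
From column 4, 444 − (93 + 81 + 133) gives (1,4) = 137.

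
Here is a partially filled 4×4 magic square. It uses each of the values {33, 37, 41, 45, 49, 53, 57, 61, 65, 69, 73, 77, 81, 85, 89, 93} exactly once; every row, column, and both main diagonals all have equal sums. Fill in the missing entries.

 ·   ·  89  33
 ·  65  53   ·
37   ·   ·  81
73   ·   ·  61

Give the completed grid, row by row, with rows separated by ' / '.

The 16 entries sum to 1008, so each line sums to 1008/4 = 252.
Column 4 needs 252; the known cells sum to 175, so (2,4) = 77.
The remaining cell in anti-diagonal is (3,2) = 252 − 159 = 93.
From row 2, 252 − (65 + 53 + 77) gives (2,1) = 57.
Row 3: 37 + 93 + 81 + ? = 252, so (3,3) = 41.
Column 1 needs 252; the known cells sum to 167, so (1,1) = 85.
Column 3 must total 252; the given cells sum to 183, so (4,3) = 69.
Row 1 must total 252; the given cells sum to 207, so (1,2) = 45.
Row 4: 73 + 69 + 61 + ? = 252, so (4,2) = 49.

85 45 89 33 / 57 65 53 77 / 37 93 41 81 / 73 49 69 61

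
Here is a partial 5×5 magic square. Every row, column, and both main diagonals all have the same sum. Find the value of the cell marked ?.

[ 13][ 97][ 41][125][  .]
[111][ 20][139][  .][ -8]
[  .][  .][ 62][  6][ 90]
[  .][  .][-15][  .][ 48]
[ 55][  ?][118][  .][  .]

-1

Column 3 is complete and sums to 345; that is the magic constant.
Row 1 needs 345; the known cells sum to 276, so (1,5) = 69.
The remaining cell in row 2 is (2,4) = 345 − 262 = 83.
The remaining cell in column 5 is (5,5) = 345 − 199 = 146.
Main diagonal needs 345; the known cells sum to 241, so (4,4) = 104.
Anti-diagonal needs 345; the known cells sum to 269, so (4,2) = 76.
Row 4 must total 345; the given cells sum to 213, so (4,1) = 132.
Column 1 must total 345; the given cells sum to 311, so (3,1) = 34.
Column 4 must total 345; the given cells sum to 318, so (5,4) = 27.
Row 3 must total 345; the given cells sum to 192, so (3,2) = 153.
Row 5: 55 + 118 + 27 + 146 + ? = 345, so (5,2) = -1.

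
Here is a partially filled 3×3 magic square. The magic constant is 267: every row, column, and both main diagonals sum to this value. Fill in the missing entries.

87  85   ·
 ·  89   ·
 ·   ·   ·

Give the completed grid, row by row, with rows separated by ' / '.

87 85 95 / 97 89 81 / 83 93 91

Using row 1: 87 + 85 + ? → (1,3) = 267 − 172 = 95.
Column 2 needs 267; the known cells sum to 174, so (3,2) = 93.
From main diagonal, 267 − (87 + 89) gives (3,3) = 91.
Anti-diagonal must total 267; the given cells sum to 184, so (3,1) = 83.
Using column 1: 87 + 83 + ? → (2,1) = 267 − 170 = 97.
Column 3: 95 + 91 + ? = 267, so (2,3) = 81.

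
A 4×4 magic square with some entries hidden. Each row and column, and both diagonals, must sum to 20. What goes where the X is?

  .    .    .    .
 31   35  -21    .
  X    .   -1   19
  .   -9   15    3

-5

The remaining cell in row 2 is (2,4) = 20 − 45 = -25.
Row 4 must total 20; the given cells sum to 9, so (4,1) = 11.
Using column 3: -21 + (-1) + 15 + ? → (1,3) = 20 − (-7) = 27.
Column 4 needs 20; the known cells sum to -3, so (1,4) = 23.
The remaining cell in main diagonal is (1,1) = 20 − 37 = -17.
Using anti-diagonal: 23 + (-21) + 11 + ? → (3,2) = 20 − 13 = 7.
The remaining cell in row 1 is (1,2) = 20 − 33 = -13.
Row 3: 7 + (-1) + 19 + ? = 20, so (3,1) = -5.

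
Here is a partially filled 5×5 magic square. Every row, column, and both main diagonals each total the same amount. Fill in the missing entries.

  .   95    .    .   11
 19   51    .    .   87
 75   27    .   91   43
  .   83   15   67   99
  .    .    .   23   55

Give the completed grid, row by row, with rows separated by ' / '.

Column 5 is already complete: 11 + 87 + 43 + 99 + 55 = 295, so that is the magic constant.
Row 3 must total 295; the given cells sum to 236, so (3,3) = 59.
From row 4, 295 − (83 + 15 + 67 + 99) gives (4,1) = 31.
Column 2 needs 295; the known cells sum to 256, so (5,2) = 39.
From main diagonal, 295 − (51 + 59 + 67 + 55) gives (1,1) = 63.
The remaining cell in column 1 is (5,1) = 295 − 188 = 107.
Anti-diagonal must total 295; the given cells sum to 260, so (2,4) = 35.
Using row 2: 19 + 51 + 35 + 87 + ? → (2,3) = 295 − 192 = 103.
Using row 5: 107 + 39 + 23 + 55 + ? → (5,3) = 295 − 224 = 71.
The remaining cell in column 3 is (1,3) = 295 − 248 = 47.
Column 4 must total 295; the given cells sum to 216, so (1,4) = 79.

63 95 47 79 11 / 19 51 103 35 87 / 75 27 59 91 43 / 31 83 15 67 99 / 107 39 71 23 55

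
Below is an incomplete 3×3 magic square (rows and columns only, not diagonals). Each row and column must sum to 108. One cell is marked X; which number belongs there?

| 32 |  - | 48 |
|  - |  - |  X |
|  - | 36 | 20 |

From row 1, 108 − (32 + 48) gives (1,2) = 28.
Row 3: 36 + 20 + ? = 108, so (3,1) = 52.
Column 1: 32 + 52 + ? = 108, so (2,1) = 24.
Using column 2: 28 + 36 + ? → (2,2) = 108 − 64 = 44.
Column 3: 48 + 20 + ? = 108, so (2,3) = 40.

40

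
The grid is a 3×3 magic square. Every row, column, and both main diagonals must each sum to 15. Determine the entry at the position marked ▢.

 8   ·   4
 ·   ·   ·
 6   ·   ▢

Row 1 needs 15; the known cells sum to 12, so (1,2) = 3.
Using column 1: 8 + 6 + ? → (2,1) = 15 − 14 = 1.
Using anti-diagonal: 4 + 6 + ? → (2,2) = 15 − 10 = 5.
The remaining cell in row 2 is (2,3) = 15 − 6 = 9.
The remaining cell in column 2 is (3,2) = 15 − 8 = 7.
From column 3, 15 − (4 + 9) gives (3,3) = 2.

2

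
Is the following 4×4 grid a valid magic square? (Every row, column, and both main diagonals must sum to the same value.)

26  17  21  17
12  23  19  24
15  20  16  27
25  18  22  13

No — column 1 sums to 78 but column 4 sums to 81.

Row 1: 26 + 17 + 21 + 17 = 81.
Row 2: 12 + 23 + 19 + 24 = 78.
Row 3: 15 + 20 + 16 + 27 = 78.
Row 4: 25 + 18 + 22 + 13 = 78.
Column 1: 26 + 12 + 15 + 25 = 78.
Column 2: 17 + 23 + 20 + 18 = 78.
Column 3: 21 + 19 + 16 + 22 = 78.
Column 4: 17 + 24 + 27 + 13 = 81.
Main diagonal: 26 + 23 + 16 + 13 = 78.
Anti-diagonal: 17 + 19 + 20 + 25 = 81.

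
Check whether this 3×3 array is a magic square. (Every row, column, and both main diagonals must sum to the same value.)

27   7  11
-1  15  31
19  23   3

Row 1: 27 + 7 + 11 = 45.
Row 2: -1 + 15 + 31 = 45.
Row 3: 19 + 23 + 3 = 45.
Column 1: 27 + (-1) + 19 = 45.
Column 2: 7 + 15 + 23 = 45.
Column 3: 11 + 31 + 3 = 45.
Main diagonal: 27 + 15 + 3 = 45.
Anti-diagonal: 11 + 15 + 19 = 45.
All lines sum to 45.

Yes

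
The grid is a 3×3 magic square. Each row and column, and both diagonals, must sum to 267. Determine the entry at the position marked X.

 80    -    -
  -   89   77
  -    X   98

83

Row 2 needs 267; the known cells sum to 166, so (2,1) = 101.
From column 1, 267 − (80 + 101) gives (3,1) = 86.
From column 3, 267 − (77 + 98) gives (1,3) = 92.
From row 1, 267 − (80 + 92) gives (1,2) = 95.
Row 3: 86 + 98 + ? = 267, so (3,2) = 83.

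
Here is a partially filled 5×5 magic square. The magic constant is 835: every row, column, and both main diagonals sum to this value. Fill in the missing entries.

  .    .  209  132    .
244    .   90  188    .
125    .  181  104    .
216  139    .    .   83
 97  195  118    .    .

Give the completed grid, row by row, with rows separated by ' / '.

From column 1, 835 − (244 + 125 + 216 + 97) gives (1,1) = 153.
From column 3, 835 − (209 + 90 + 181 + 118) gives (4,3) = 237.
Anti-diagonal must total 835; the given cells sum to 605, so (1,5) = 230.
From row 1, 835 − (153 + 209 + 132 + 230) gives (1,2) = 111.
Row 4 needs 835; the known cells sum to 675, so (4,4) = 160.
Using column 4: 132 + 188 + 104 + 160 + ? → (5,4) = 835 − 584 = 251.
Row 5 needs 835; the known cells sum to 661, so (5,5) = 174.
Using main diagonal: 153 + 181 + 160 + 174 + ? → (2,2) = 835 − 668 = 167.
Using row 2: 244 + 167 + 90 + 188 + ? → (2,5) = 835 − 689 = 146.
The remaining cell in column 2 is (3,2) = 835 − 612 = 223.
Using column 5: 230 + 146 + 83 + 174 + ? → (3,5) = 835 − 633 = 202.

153 111 209 132 230 / 244 167 90 188 146 / 125 223 181 104 202 / 216 139 237 160 83 / 97 195 118 251 174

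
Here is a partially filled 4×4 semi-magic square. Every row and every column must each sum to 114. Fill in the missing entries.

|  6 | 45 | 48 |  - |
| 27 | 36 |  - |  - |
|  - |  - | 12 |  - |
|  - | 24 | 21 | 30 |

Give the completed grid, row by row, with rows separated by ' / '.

6 45 48 15 / 27 36 33 18 / 42 9 12 51 / 39 24 21 30

Using row 1: 6 + 45 + 48 + ? → (1,4) = 114 − 99 = 15.
Row 4 needs 114; the known cells sum to 75, so (4,1) = 39.
Using column 1: 6 + 27 + 39 + ? → (3,1) = 114 − 72 = 42.
Column 2 must total 114; the given cells sum to 105, so (3,2) = 9.
Column 3 must total 114; the given cells sum to 81, so (2,3) = 33.
Row 2 must total 114; the given cells sum to 96, so (2,4) = 18.
Using row 3: 42 + 9 + 12 + ? → (3,4) = 114 − 63 = 51.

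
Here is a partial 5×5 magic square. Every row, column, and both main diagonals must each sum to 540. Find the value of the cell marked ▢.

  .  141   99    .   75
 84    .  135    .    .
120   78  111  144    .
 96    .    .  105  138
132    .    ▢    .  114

Row 3 needs 540; the known cells sum to 453, so (3,5) = 87.
Using column 1: 84 + 120 + 96 + 132 + ? → (1,1) = 540 − 432 = 108.
The remaining cell in column 5 is (2,5) = 540 − 414 = 126.
Main diagonal needs 540; the known cells sum to 438, so (2,2) = 102.
Row 1 needs 540; the known cells sum to 423, so (1,4) = 117.
Using row 2: 84 + 102 + 135 + 126 + ? → (2,4) = 540 − 447 = 93.
Using column 4: 117 + 93 + 144 + 105 + ? → (5,4) = 540 − 459 = 81.
Anti-diagonal: 75 + 93 + 111 + 132 + ? = 540, so (4,2) = 129.
Using row 4: 96 + 129 + 105 + 138 + ? → (4,3) = 540 − 468 = 72.
The remaining cell in column 2 is (5,2) = 540 − 450 = 90.
Using column 3: 99 + 135 + 111 + 72 + ? → (5,3) = 540 − 417 = 123.

123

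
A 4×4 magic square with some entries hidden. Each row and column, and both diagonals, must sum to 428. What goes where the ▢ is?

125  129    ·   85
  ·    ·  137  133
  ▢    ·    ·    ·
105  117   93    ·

121

The remaining cell in row 1 is (1,3) = 428 − 339 = 89.
From row 4, 428 − (105 + 117 + 93) gives (4,4) = 113.
Column 3 needs 428; the known cells sum to 319, so (3,3) = 109.
Column 4: 85 + 133 + 113 + ? = 428, so (3,4) = 97.
Main diagonal: 125 + 109 + 113 + ? = 428, so (2,2) = 81.
The remaining cell in anti-diagonal is (3,2) = 428 − 327 = 101.
The remaining cell in row 2 is (2,1) = 428 − 351 = 77.
The remaining cell in row 3 is (3,1) = 428 − 307 = 121.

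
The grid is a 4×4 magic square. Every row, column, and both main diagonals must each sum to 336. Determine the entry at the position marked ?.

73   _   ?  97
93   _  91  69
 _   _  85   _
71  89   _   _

Row 2 must total 336; the given cells sum to 253, so (2,2) = 83.
Column 1: 73 + 93 + 71 + ? = 336, so (3,1) = 99.
From main diagonal, 336 − (73 + 83 + 85) gives (4,4) = 95.
From anti-diagonal, 336 − (97 + 91 + 71) gives (3,2) = 77.
Row 3 must total 336; the given cells sum to 261, so (3,4) = 75.
Row 4: 71 + 89 + 95 + ? = 336, so (4,3) = 81.
Using column 2: 83 + 77 + 89 + ? → (1,2) = 336 − 249 = 87.
Column 3 needs 336; the known cells sum to 257, so (1,3) = 79.

79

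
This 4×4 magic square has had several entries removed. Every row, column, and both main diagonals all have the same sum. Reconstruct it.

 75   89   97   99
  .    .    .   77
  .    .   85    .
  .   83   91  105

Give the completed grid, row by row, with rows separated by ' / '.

Row 1 is already complete: 75 + 89 + 97 + 99 = 360, so that is the magic constant.
From row 4, 360 − (83 + 91 + 105) gives (4,1) = 81.
Column 3: 97 + 85 + 91 + ? = 360, so (2,3) = 87.
Column 4: 99 + 77 + 105 + ? = 360, so (3,4) = 79.
The remaining cell in main diagonal is (2,2) = 360 − 265 = 95.
Anti-diagonal: 99 + 87 + 81 + ? = 360, so (3,2) = 93.
From row 2, 360 − (95 + 87 + 77) gives (2,1) = 101.
Using row 3: 93 + 85 + 79 + ? → (3,1) = 360 − 257 = 103.

75 89 97 99 / 101 95 87 77 / 103 93 85 79 / 81 83 91 105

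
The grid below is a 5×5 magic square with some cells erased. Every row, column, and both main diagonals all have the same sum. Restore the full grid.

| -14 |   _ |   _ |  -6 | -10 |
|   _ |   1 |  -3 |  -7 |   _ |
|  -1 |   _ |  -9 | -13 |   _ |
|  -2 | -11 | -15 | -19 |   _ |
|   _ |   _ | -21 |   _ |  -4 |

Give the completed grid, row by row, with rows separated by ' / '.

-14 -18 3 -6 -10 / -20 1 -3 -7 -16 / -1 -5 -9 -13 -17 / -2 -11 -15 -19 2 / -8 -12 -21 0 -4

Main diagonal is already complete: -14 + 1 + -9 + -19 + -4 = -45, so that is the magic constant.
Row 4: -2 + (-11) + (-15) + (-19) + ? = -45, so (4,5) = 2.
Column 3: -3 + (-9) + (-15) + (-21) + ? = -45, so (1,3) = 3.
Column 4: -6 + (-7) + (-13) + (-19) + ? = -45, so (5,4) = 0.
From anti-diagonal, -45 − (-10 + (-7) + (-9) + (-11)) gives (5,1) = -8.
From row 1, -45 − (-14 + 3 + (-6) + (-10)) gives (1,2) = -18.
Row 5: -8 + (-21) + 0 + (-4) + ? = -45, so (5,2) = -12.
Column 1 must total -45; the given cells sum to -25, so (2,1) = -20.
Column 2 needs -45; the known cells sum to -40, so (3,2) = -5.
Row 2 needs -45; the known cells sum to -29, so (2,5) = -16.
Row 3: -1 + (-5) + (-9) + (-13) + ? = -45, so (3,5) = -17.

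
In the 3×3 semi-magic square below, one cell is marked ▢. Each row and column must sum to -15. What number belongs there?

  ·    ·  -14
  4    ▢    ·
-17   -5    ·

-11

The remaining cell in row 3 is (3,3) = -15 − (-22) = 7.
Column 1: 4 + (-17) + ? = -15, so (1,1) = -2.
The remaining cell in column 3 is (2,3) = -15 − (-7) = -8.
The remaining cell in row 1 is (1,2) = -15 − (-16) = 1.
Row 2: 4 + (-8) + ? = -15, so (2,2) = -11.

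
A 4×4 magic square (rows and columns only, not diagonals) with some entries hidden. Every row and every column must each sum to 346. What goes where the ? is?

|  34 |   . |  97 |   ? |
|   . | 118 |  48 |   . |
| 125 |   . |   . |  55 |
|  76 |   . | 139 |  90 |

132

Row 4 must total 346; the given cells sum to 305, so (4,2) = 41.
Column 1 needs 346; the known cells sum to 235, so (2,1) = 111.
Using column 3: 97 + 48 + 139 + ? → (3,3) = 346 − 284 = 62.
Row 2 must total 346; the given cells sum to 277, so (2,4) = 69.
Row 3 needs 346; the known cells sum to 242, so (3,2) = 104.
Column 2 must total 346; the given cells sum to 263, so (1,2) = 83.
The remaining cell in column 4 is (1,4) = 346 − 214 = 132.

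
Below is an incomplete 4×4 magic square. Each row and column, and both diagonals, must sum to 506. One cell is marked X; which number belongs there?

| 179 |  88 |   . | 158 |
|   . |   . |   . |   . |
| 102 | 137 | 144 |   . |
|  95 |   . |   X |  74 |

Row 1 must total 506; the given cells sum to 425, so (1,3) = 81.
Row 3: 102 + 137 + 144 + ? = 506, so (3,4) = 123.
Using column 1: 179 + 102 + 95 + ? → (2,1) = 506 − 376 = 130.
Column 4 needs 506; the known cells sum to 355, so (2,4) = 151.
Main diagonal must total 506; the given cells sum to 397, so (2,2) = 109.
Anti-diagonal needs 506; the known cells sum to 390, so (2,3) = 116.
The remaining cell in column 2 is (4,2) = 506 − 334 = 172.
Column 3: 81 + 116 + 144 + ? = 506, so (4,3) = 165.

165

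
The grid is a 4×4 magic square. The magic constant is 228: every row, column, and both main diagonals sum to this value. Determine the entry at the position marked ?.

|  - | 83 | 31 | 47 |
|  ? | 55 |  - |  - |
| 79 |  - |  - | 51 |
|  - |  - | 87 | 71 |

From row 1, 228 − (83 + 31 + 47) gives (1,1) = 67.
From column 4, 228 − (47 + 51 + 71) gives (2,4) = 59.
The remaining cell in main diagonal is (3,3) = 228 − 193 = 35.
From row 3, 228 − (79 + 35 + 51) gives (3,2) = 63.
Using column 2: 83 + 55 + 63 + ? → (4,2) = 228 − 201 = 27.
Using column 3: 31 + 35 + 87 + ? → (2,3) = 228 − 153 = 75.
The remaining cell in anti-diagonal is (4,1) = 228 − 185 = 43.
Row 2: 55 + 75 + 59 + ? = 228, so (2,1) = 39.

39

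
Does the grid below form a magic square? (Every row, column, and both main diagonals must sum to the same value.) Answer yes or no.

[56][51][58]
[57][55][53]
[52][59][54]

Yes

Row 1: 56 + 51 + 58 = 165.
Row 2: 57 + 55 + 53 = 165.
Row 3: 52 + 59 + 54 = 165.
Column 1: 56 + 57 + 52 = 165.
Column 2: 51 + 55 + 59 = 165.
Column 3: 58 + 53 + 54 = 165.
Main diagonal: 56 + 55 + 54 = 165.
Anti-diagonal: 58 + 55 + 52 = 165.
All lines sum to 165.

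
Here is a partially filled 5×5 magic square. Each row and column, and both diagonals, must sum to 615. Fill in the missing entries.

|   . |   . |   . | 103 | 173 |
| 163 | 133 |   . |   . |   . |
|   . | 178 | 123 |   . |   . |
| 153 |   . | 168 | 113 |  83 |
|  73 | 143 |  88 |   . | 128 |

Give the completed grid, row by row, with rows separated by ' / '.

Row 4: 153 + 168 + 113 + 83 + ? = 615, so (4,2) = 98.
Row 5 must total 615; the given cells sum to 432, so (5,4) = 183.
Using column 2: 133 + 178 + 98 + 143 + ? → (1,2) = 615 − 552 = 63.
Main diagonal needs 615; the known cells sum to 497, so (1,1) = 118.
The remaining cell in anti-diagonal is (2,4) = 615 − 467 = 148.
Row 1 must total 615; the given cells sum to 457, so (1,3) = 158.
Using column 1: 118 + 163 + 153 + 73 + ? → (3,1) = 615 − 507 = 108.
Column 3: 158 + 123 + 168 + 88 + ? = 615, so (2,3) = 78.
Column 4 needs 615; the known cells sum to 547, so (3,4) = 68.
Row 2 needs 615; the known cells sum to 522, so (2,5) = 93.
Row 3 must total 615; the given cells sum to 477, so (3,5) = 138.

118 63 158 103 173 / 163 133 78 148 93 / 108 178 123 68 138 / 153 98 168 113 83 / 73 143 88 183 128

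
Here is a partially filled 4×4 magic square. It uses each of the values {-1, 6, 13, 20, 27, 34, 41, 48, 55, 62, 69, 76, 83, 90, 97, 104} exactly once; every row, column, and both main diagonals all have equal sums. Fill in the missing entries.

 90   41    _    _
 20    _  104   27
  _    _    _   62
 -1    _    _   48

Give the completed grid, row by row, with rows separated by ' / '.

The 16 entries sum to 824, so each line sums to 824/4 = 206.
The remaining cell in row 2 is (2,2) = 206 − 151 = 55.
The remaining cell in column 1 is (3,1) = 206 − 109 = 97.
Column 4: 27 + 62 + 48 + ? = 206, so (1,4) = 69.
The remaining cell in main diagonal is (3,3) = 206 − 193 = 13.
Anti-diagonal needs 206; the known cells sum to 172, so (3,2) = 34.
Row 1 must total 206; the given cells sum to 200, so (1,3) = 6.
Column 2: 41 + 55 + 34 + ? = 206, so (4,2) = 76.
Using column 3: 6 + 104 + 13 + ? → (4,3) = 206 − 123 = 83.

90 41 6 69 / 20 55 104 27 / 97 34 13 62 / -1 76 83 48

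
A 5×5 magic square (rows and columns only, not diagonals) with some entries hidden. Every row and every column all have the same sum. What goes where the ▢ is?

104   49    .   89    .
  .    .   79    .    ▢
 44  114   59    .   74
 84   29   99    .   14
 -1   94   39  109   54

119

Row 5 is complete and sums to 295; that is the magic constant.
Row 3: 44 + 114 + 59 + 74 + ? = 295, so (3,4) = 4.
From row 4, 295 − (84 + 29 + 99 + 14) gives (4,4) = 69.
From column 1, 295 − (104 + 44 + 84 + (-1)) gives (2,1) = 64.
Column 2: 49 + 114 + 29 + 94 + ? = 295, so (2,2) = 9.
Column 3: 79 + 59 + 99 + 39 + ? = 295, so (1,3) = 19.
The remaining cell in column 4 is (2,4) = 295 − 271 = 24.
Row 1 needs 295; the known cells sum to 261, so (1,5) = 34.
Row 2 must total 295; the given cells sum to 176, so (2,5) = 119.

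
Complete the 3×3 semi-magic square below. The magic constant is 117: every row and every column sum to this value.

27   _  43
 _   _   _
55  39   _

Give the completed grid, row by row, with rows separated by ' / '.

The remaining cell in row 1 is (1,2) = 117 − 70 = 47.
Using row 3: 55 + 39 + ? → (3,3) = 117 − 94 = 23.
From column 1, 117 − (27 + 55) gives (2,1) = 35.
From column 2, 117 − (47 + 39) gives (2,2) = 31.
From column 3, 117 − (43 + 23) gives (2,3) = 51.

27 47 43 / 35 31 51 / 55 39 23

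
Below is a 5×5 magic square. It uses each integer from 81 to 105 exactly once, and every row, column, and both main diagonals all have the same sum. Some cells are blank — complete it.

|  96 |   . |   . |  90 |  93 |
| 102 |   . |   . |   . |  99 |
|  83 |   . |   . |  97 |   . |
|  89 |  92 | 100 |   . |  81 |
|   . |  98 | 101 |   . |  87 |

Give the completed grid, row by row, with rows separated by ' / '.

96 104 82 90 93 / 102 85 88 91 99 / 83 86 94 97 105 / 89 92 100 103 81 / 95 98 101 84 87

The entries are 81 through 105, which sum to 2325, so each line sums to 2325/5 = 465.
Row 4: 89 + 92 + 100 + 81 + ? = 465, so (4,4) = 103.
Using column 1: 96 + 102 + 83 + 89 + ? → (5,1) = 465 − 370 = 95.
The remaining cell in column 5 is (3,5) = 465 − 360 = 105.
Using row 5: 95 + 98 + 101 + 87 + ? → (5,4) = 465 − 381 = 84.
Column 4 must total 465; the given cells sum to 374, so (2,4) = 91.
Using anti-diagonal: 93 + 91 + 92 + 95 + ? → (3,3) = 465 − 371 = 94.
Using row 3: 83 + 94 + 97 + 105 + ? → (3,2) = 465 − 379 = 86.
The remaining cell in main diagonal is (2,2) = 465 − 380 = 85.
Row 2: 102 + 85 + 91 + 99 + ? = 465, so (2,3) = 88.
Column 2: 85 + 86 + 92 + 98 + ? = 465, so (1,2) = 104.
From column 3, 465 − (88 + 94 + 100 + 101) gives (1,3) = 82.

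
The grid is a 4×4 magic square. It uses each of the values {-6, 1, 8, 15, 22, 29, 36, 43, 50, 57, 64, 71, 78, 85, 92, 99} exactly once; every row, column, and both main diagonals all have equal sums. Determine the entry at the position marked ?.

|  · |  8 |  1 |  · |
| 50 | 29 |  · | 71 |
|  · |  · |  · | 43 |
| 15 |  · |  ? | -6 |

The 16 entries sum to 744, so each line sums to 744/4 = 186.
From row 2, 186 − (50 + 29 + 71) gives (2,3) = 36.
The remaining cell in column 4 is (1,4) = 186 − 108 = 78.
The remaining cell in anti-diagonal is (3,2) = 186 − 129 = 57.
Using row 1: 8 + 1 + 78 + ? → (1,1) = 186 − 87 = 99.
Column 1 needs 186; the known cells sum to 164, so (3,1) = 22.
Using column 2: 8 + 29 + 57 + ? → (4,2) = 186 − 94 = 92.
From main diagonal, 186 − (99 + 29 + (-6)) gives (3,3) = 64.
Row 4 needs 186; the known cells sum to 101, so (4,3) = 85.

85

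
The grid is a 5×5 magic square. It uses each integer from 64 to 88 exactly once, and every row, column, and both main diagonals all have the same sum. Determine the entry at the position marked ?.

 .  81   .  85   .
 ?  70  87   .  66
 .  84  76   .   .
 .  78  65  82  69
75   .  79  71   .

83

The entries are 64 through 88, which sum to 1900, so each line sums to 1900/5 = 380.
The remaining cell in row 4 is (4,1) = 380 − 294 = 86.
Column 2 needs 380; the known cells sum to 313, so (5,2) = 67.
The remaining cell in column 3 is (1,3) = 380 − 307 = 73.
Using row 5: 75 + 67 + 79 + 71 + ? → (5,5) = 380 − 292 = 88.
Using main diagonal: 70 + 76 + 82 + 88 + ? → (1,1) = 380 − 316 = 64.
The remaining cell in row 1 is (1,5) = 380 − 303 = 77.
The remaining cell in column 5 is (3,5) = 380 − 300 = 80.
From anti-diagonal, 380 − (77 + 76 + 78 + 75) gives (2,4) = 74.
Row 2 needs 380; the known cells sum to 297, so (2,1) = 83.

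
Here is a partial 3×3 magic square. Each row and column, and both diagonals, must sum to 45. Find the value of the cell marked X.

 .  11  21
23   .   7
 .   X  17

19

Using row 1: 11 + 21 + ? → (1,1) = 45 − 32 = 13.
Row 2 needs 45; the known cells sum to 30, so (2,2) = 15.
Column 1: 13 + 23 + ? = 45, so (3,1) = 9.
The remaining cell in column 2 is (3,2) = 45 − 26 = 19.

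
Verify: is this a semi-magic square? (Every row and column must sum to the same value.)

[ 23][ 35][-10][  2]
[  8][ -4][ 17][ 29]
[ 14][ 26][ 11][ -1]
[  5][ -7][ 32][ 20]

Row 1: 23 + 35 + (-10) + 2 = 50.
Row 2: 8 + (-4) + 17 + 29 = 50.
Row 3: 14 + 26 + 11 + (-1) = 50.
Row 4: 5 + (-7) + 32 + 20 = 50.
Column 1: 23 + 8 + 14 + 5 = 50.
Column 2: 35 + (-4) + 26 + (-7) = 50.
Column 3: -10 + 17 + 11 + 32 = 50.
Column 4: 2 + 29 + (-1) + 20 = 50.
All lines sum to 50.

Yes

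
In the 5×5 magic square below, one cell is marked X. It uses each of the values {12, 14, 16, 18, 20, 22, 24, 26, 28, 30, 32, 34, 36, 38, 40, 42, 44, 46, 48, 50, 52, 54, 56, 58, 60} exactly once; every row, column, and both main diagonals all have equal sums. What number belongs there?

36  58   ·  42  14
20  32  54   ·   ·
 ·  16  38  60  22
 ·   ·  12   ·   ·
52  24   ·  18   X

40

The 25 entries sum to 900, so each line sums to 900/5 = 180.
The remaining cell in row 1 is (1,3) = 180 − 150 = 30.
The remaining cell in row 3 is (3,1) = 180 − 136 = 44.
Using column 1: 36 + 20 + 44 + 52 + ? → (4,1) = 180 − 152 = 28.
Column 2 must total 180; the given cells sum to 130, so (4,2) = 50.
Column 3: 30 + 54 + 38 + 12 + ? = 180, so (5,3) = 46.
Anti-diagonal needs 180; the known cells sum to 154, so (2,4) = 26.
The remaining cell in row 2 is (2,5) = 180 − 132 = 48.
Row 5: 52 + 24 + 46 + 18 + ? = 180, so (5,5) = 40.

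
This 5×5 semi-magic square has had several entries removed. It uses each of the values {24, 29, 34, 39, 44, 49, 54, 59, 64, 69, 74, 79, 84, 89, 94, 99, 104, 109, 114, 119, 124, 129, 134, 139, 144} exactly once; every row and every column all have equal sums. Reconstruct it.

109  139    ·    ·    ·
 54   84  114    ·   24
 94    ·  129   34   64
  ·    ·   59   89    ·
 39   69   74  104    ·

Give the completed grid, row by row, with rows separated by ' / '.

The 25 entries sum to 2100, so each line sums to 2100/5 = 420.
Using row 2: 54 + 84 + 114 + 24 + ? → (2,4) = 420 − 276 = 144.
Using row 3: 94 + 129 + 34 + 64 + ? → (3,2) = 420 − 321 = 99.
Row 5 needs 420; the known cells sum to 286, so (5,5) = 134.
Column 1 must total 420; the given cells sum to 296, so (4,1) = 124.
Column 2 must total 420; the given cells sum to 391, so (4,2) = 29.
The remaining cell in column 3 is (1,3) = 420 − 376 = 44.
Column 4: 144 + 34 + 89 + 104 + ? = 420, so (1,4) = 49.
Row 1 must total 420; the given cells sum to 341, so (1,5) = 79.
Row 4 must total 420; the given cells sum to 301, so (4,5) = 119.

109 139 44 49 79 / 54 84 114 144 24 / 94 99 129 34 64 / 124 29 59 89 119 / 39 69 74 104 134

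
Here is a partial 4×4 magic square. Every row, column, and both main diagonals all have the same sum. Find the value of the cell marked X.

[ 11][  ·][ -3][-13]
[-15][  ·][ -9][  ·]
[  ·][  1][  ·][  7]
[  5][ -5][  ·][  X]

Anti-diagonal is complete and sums to -16; that is the magic constant.
Using row 1: 11 + (-3) + (-13) + ? → (1,2) = -16 − (-5) = -11.
From column 1, -16 − (11 + (-15) + 5) gives (3,1) = -17.
From column 2, -16 − (-11 + 1 + (-5)) gives (2,2) = -1.
The remaining cell in row 2 is (2,4) = -16 − (-25) = 9.
From row 3, -16 − (-17 + 1 + 7) gives (3,3) = -7.
The remaining cell in column 3 is (4,3) = -16 − (-19) = 3.
The remaining cell in column 4 is (4,4) = -16 − 3 = -19.

-19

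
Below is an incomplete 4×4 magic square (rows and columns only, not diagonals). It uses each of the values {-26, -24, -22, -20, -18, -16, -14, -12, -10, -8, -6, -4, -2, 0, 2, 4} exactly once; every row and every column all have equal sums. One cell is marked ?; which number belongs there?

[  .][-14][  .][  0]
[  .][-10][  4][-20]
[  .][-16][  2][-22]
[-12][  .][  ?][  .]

-26

The 16 entries sum to -176, so each line sums to -176/4 = -44.
The remaining cell in row 2 is (2,1) = -44 − (-26) = -18.
Row 3 needs -44; the known cells sum to -36, so (3,1) = -8.
From column 1, -44 − (-18 + (-8) + (-12)) gives (1,1) = -6.
Column 2: -14 + (-10) + (-16) + ? = -44, so (4,2) = -4.
Using column 4: 0 + (-20) + (-22) + ? → (4,4) = -44 − (-42) = -2.
Row 1 must total -44; the given cells sum to -20, so (1,3) = -24.
From row 4, -44 − (-12 + (-4) + (-2)) gives (4,3) = -26.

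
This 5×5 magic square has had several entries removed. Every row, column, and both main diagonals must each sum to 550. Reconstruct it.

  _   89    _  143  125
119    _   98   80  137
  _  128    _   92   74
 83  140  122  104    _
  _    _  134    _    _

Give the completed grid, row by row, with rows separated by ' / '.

107 89 86 143 125 / 119 116 98 80 137 / 146 128 110 92 74 / 83 140 122 104 101 / 95 77 134 131 113

Row 2: 119 + 98 + 80 + 137 + ? = 550, so (2,2) = 116.
Row 4: 83 + 140 + 122 + 104 + ? = 550, so (4,5) = 101.
Column 2 must total 550; the given cells sum to 473, so (5,2) = 77.
Column 4 needs 550; the known cells sum to 419, so (5,4) = 131.
From column 5, 550 − (125 + 137 + 74 + 101) gives (5,5) = 113.
Using row 5: 77 + 134 + 131 + 113 + ? → (5,1) = 550 − 455 = 95.
The remaining cell in anti-diagonal is (3,3) = 550 − 440 = 110.
The remaining cell in row 3 is (3,1) = 550 − 404 = 146.
From column 1, 550 − (119 + 146 + 83 + 95) gives (1,1) = 107.
From column 3, 550 − (98 + 110 + 122 + 134) gives (1,3) = 86.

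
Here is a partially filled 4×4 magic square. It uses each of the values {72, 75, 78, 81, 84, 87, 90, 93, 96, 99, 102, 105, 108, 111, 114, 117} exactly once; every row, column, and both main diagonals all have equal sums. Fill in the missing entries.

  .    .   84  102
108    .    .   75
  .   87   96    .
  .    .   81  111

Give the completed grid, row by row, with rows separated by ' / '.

The 16 entries sum to 1512, so each line sums to 1512/4 = 378.
Column 3: 84 + 96 + 81 + ? = 378, so (2,3) = 117.
Column 4 must total 378; the given cells sum to 288, so (3,4) = 90.
Anti-diagonal must total 378; the given cells sum to 306, so (4,1) = 72.
Row 2 needs 378; the known cells sum to 300, so (2,2) = 78.
Row 3 needs 378; the known cells sum to 273, so (3,1) = 105.
From row 4, 378 − (72 + 81 + 111) gives (4,2) = 114.
Using column 1: 108 + 105 + 72 + ? → (1,1) = 378 − 285 = 93.
The remaining cell in column 2 is (1,2) = 378 − 279 = 99.

93 99 84 102 / 108 78 117 75 / 105 87 96 90 / 72 114 81 111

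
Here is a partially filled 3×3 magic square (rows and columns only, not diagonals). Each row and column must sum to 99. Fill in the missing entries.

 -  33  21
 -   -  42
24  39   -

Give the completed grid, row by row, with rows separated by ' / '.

Row 1 needs 99; the known cells sum to 54, so (1,1) = 45.
From row 3, 99 − (24 + 39) gives (3,3) = 36.
Column 1: 45 + 24 + ? = 99, so (2,1) = 30.
Column 2 must total 99; the given cells sum to 72, so (2,2) = 27.

45 33 21 / 30 27 42 / 24 39 36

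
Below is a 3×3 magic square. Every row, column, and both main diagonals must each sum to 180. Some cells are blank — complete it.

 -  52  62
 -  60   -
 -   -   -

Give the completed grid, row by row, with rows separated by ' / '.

Using row 1: 52 + 62 + ? → (1,1) = 180 − 114 = 66.
The remaining cell in column 2 is (3,2) = 180 − 112 = 68.
The remaining cell in main diagonal is (3,3) = 180 − 126 = 54.
Anti-diagonal needs 180; the known cells sum to 122, so (3,1) = 58.
From column 1, 180 − (66 + 58) gives (2,1) = 56.
Column 3 needs 180; the known cells sum to 116, so (2,3) = 64.

66 52 62 / 56 60 64 / 58 68 54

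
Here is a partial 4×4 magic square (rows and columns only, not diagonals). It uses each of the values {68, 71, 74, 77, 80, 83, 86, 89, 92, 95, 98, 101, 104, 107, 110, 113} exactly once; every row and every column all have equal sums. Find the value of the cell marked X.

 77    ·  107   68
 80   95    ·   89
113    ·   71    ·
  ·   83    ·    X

The 16 entries sum to 1448, so each line sums to 1448/4 = 362.
Row 1: 77 + 107 + 68 + ? = 362, so (1,2) = 110.
Row 2 needs 362; the known cells sum to 264, so (2,3) = 98.
The remaining cell in column 1 is (4,1) = 362 − 270 = 92.
Column 2 must total 362; the given cells sum to 288, so (3,2) = 74.
Column 3 must total 362; the given cells sum to 276, so (4,3) = 86.
The remaining cell in row 3 is (3,4) = 362 − 258 = 104.
Row 4 must total 362; the given cells sum to 261, so (4,4) = 101.

101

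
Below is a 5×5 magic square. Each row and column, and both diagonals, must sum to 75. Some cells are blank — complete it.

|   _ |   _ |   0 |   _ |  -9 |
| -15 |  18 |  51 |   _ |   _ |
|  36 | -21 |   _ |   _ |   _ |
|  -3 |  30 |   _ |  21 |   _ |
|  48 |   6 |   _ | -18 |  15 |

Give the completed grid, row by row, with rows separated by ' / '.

9 42 0 33 -9 / -15 18 51 -6 27 / 36 -21 12 45 3 / -3 30 -12 21 39 / 48 6 24 -18 15

Row 5 must total 75; the given cells sum to 51, so (5,3) = 24.
From column 1, 75 − (-15 + 36 + (-3) + 48) gives (1,1) = 9.
Column 2 must total 75; the given cells sum to 33, so (1,2) = 42.
From main diagonal, 75 − (9 + 18 + 21 + 15) gives (3,3) = 12.
The remaining cell in anti-diagonal is (2,4) = 75 − 81 = -6.
Row 1 must total 75; the given cells sum to 42, so (1,4) = 33.
Using row 2: -15 + 18 + 51 + (-6) + ? → (2,5) = 75 − 48 = 27.
Column 3 must total 75; the given cells sum to 87, so (4,3) = -12.
Using column 4: 33 + (-6) + 21 + (-18) + ? → (3,4) = 75 − 30 = 45.
The remaining cell in row 3 is (3,5) = 75 − 72 = 3.
From row 4, 75 − (-3 + 30 + (-12) + 21) gives (4,5) = 39.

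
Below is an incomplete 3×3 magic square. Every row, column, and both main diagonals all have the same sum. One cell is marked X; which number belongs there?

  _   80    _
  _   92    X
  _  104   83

98

Column 2 is complete and sums to 276; that is the magic constant.
Row 3: 104 + 83 + ? = 276, so (3,1) = 89.
Main diagonal: 92 + 83 + ? = 276, so (1,1) = 101.
Anti-diagonal must total 276; the given cells sum to 181, so (1,3) = 95.
Column 1 needs 276; the known cells sum to 190, so (2,1) = 86.
Column 3: 95 + 83 + ? = 276, so (2,3) = 98.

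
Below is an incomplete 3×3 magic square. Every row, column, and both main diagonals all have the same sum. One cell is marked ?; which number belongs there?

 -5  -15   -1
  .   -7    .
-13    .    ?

Row 1 is complete and sums to -21; that is the magic constant.
Column 1 needs -21; the known cells sum to -18, so (2,1) = -3.
Column 2 needs -21; the known cells sum to -22, so (3,2) = 1.
Main diagonal must total -21; the given cells sum to -12, so (3,3) = -9.

-9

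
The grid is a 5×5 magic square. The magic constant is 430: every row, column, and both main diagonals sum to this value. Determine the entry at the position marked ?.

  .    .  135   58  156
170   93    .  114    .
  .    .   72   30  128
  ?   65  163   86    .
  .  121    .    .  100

Column 4: 58 + 114 + 30 + 86 + ? = 430, so (5,4) = 142.
Main diagonal must total 430; the given cells sum to 351, so (1,1) = 79.
Anti-diagonal needs 430; the known cells sum to 407, so (5,1) = 23.
The remaining cell in row 1 is (1,2) = 430 − 428 = 2.
The remaining cell in row 5 is (5,3) = 430 − 386 = 44.
Column 2 needs 430; the known cells sum to 281, so (3,2) = 149.
The remaining cell in column 3 is (2,3) = 430 − 414 = 16.
The remaining cell in row 2 is (2,5) = 430 − 393 = 37.
Row 3 needs 430; the known cells sum to 379, so (3,1) = 51.
Column 1 needs 430; the known cells sum to 323, so (4,1) = 107.

107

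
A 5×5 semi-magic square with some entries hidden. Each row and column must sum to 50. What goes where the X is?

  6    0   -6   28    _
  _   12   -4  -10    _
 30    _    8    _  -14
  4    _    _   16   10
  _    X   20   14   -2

The remaining cell in row 1 is (1,5) = 50 − 28 = 22.
Using column 3: -6 + (-4) + 8 + 20 + ? → (4,3) = 50 − 18 = 32.
From column 4, 50 − (28 + (-10) + 16 + 14) gives (3,4) = 2.
Column 5 needs 50; the known cells sum to 16, so (2,5) = 34.
The remaining cell in row 2 is (2,1) = 50 − 32 = 18.
Row 3 must total 50; the given cells sum to 26, so (3,2) = 24.
Using row 4: 4 + 32 + 16 + 10 + ? → (4,2) = 50 − 62 = -12.
The remaining cell in column 1 is (5,1) = 50 − 58 = -8.
The remaining cell in column 2 is (5,2) = 50 − 24 = 26.

26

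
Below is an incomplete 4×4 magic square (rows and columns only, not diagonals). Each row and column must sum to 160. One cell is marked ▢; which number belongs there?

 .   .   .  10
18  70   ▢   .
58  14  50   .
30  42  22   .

26

From row 3, 160 − (58 + 14 + 50) gives (3,4) = 38.
From row 4, 160 − (30 + 42 + 22) gives (4,4) = 66.
From column 1, 160 − (18 + 58 + 30) gives (1,1) = 54.
Column 2 needs 160; the known cells sum to 126, so (1,2) = 34.
Column 4: 10 + 38 + 66 + ? = 160, so (2,4) = 46.
Row 1: 54 + 34 + 10 + ? = 160, so (1,3) = 62.
The remaining cell in row 2 is (2,3) = 160 − 134 = 26.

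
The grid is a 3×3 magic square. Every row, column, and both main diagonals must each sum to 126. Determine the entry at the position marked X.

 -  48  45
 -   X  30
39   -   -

Row 1 must total 126; the given cells sum to 93, so (1,1) = 33.
Column 1 needs 126; the known cells sum to 72, so (2,1) = 54.
Column 3 needs 126; the known cells sum to 75, so (3,3) = 51.
The remaining cell in main diagonal is (2,2) = 126 − 84 = 42.

42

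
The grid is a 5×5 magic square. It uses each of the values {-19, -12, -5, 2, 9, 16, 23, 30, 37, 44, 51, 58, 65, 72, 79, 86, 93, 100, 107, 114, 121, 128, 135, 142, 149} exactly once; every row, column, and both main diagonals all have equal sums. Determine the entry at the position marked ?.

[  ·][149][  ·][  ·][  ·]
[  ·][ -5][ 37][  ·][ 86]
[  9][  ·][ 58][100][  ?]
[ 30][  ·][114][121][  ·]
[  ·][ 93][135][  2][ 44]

142

The 25 entries sum to 1625, so each line sums to 1625/5 = 325.
Row 5 needs 325; the known cells sum to 274, so (5,1) = 51.
Using column 3: 37 + 58 + 114 + 135 + ? → (1,3) = 325 − 344 = -19.
Main diagonal must total 325; the given cells sum to 218, so (1,1) = 107.
Column 1 needs 325; the known cells sum to 197, so (2,1) = 128.
The remaining cell in row 2 is (2,4) = 325 − 246 = 79.
From column 4, 325 − (79 + 100 + 121 + 2) gives (1,4) = 23.
Using row 1: 107 + 149 + (-19) + 23 + ? → (1,5) = 325 − 260 = 65.
Anti-diagonal: 65 + 79 + 58 + 51 + ? = 325, so (4,2) = 72.
Row 4 must total 325; the given cells sum to 337, so (4,5) = -12.
From column 2, 325 − (149 + (-5) + 72 + 93) gives (3,2) = 16.
Column 5 must total 325; the given cells sum to 183, so (3,5) = 142.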